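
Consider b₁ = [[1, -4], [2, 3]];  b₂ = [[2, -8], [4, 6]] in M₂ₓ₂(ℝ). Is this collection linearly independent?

Write each element as a coordinate vector in ℝ⁴ using {E₁₁, E₁₂, E₂₁, E₂₂}.
Row-reduce the matrix whose columns are b₁, b₂.
The reduction yields 1 nonzero row, so the rank is 1.
Since rank 1 < 2, the set is linearly dependent.

linearly dependent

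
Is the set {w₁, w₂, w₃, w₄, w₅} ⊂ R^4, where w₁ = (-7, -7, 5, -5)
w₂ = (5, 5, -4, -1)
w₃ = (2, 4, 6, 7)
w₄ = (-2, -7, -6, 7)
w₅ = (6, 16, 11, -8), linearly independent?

There are 5 vectors in a 4-dimensional space, so they cannot be linearly independent.

linearly dependent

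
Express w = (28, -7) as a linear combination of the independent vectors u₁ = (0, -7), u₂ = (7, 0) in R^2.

Solve the system with u₁, u₂ as columns and w as the right-hand side.
Row-reducing the augmented matrix gives the unique coefficients (α₁, α₂) = (1, 4).

w = u₁ + 4u₂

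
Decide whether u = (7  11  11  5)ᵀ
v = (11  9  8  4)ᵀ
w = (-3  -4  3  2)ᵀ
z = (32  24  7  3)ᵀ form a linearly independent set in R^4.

linearly dependent

Place the vectors as rows of a 4×4 matrix and reduce to echelon form.
The reduction yields 3 nonzero rows, so the rank is 3.
Since rank 3 < 4, the set is linearly dependent.
Indeed u - 3v + 2w + z = 0.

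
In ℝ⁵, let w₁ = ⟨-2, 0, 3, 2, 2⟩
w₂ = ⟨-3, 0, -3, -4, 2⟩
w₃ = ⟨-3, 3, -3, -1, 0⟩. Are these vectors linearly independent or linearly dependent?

linearly independent

Place the vectors as rows of a 3×5 matrix and reduce to echelon form.
The reduction yields 3 nonzero rows, so the rank is 3.
Since rank = 3 (the number of vectors), the set is linearly independent.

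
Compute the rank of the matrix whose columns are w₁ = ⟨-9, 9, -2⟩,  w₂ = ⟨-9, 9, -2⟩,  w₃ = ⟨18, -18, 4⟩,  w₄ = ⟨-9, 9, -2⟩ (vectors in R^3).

rank 1

Apply Gaussian elimination to the matrix whose rows are w₁, w₂, w₃, w₄.
There is 1 pivot column, so rank = 1.
(With 4 elements in a 3-dimensional space the rank is at most 3.)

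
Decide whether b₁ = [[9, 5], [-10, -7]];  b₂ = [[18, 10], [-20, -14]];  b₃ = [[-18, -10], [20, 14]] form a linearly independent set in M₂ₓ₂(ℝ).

Write each element as a coordinate vector in ℝ⁴ using {E₁₁, E₁₂, E₂₁, E₂₂}.
One vector is a scalar multiple of another, so the set is dependent.

linearly dependent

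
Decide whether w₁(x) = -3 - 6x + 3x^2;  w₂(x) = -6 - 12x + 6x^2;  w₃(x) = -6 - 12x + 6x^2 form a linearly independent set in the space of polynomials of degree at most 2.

linearly dependent

Take coordinates with respect to the standard basis {1, x, x^2}.
One vector is a scalar multiple of another, so the set is dependent.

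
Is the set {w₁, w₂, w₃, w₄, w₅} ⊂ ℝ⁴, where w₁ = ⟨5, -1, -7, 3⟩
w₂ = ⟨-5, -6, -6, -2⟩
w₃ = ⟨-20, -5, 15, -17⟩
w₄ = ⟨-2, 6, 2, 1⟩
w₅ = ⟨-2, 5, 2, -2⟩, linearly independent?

There are 5 vectors in a 4-dimensional space, so they cannot be linearly independent.

linearly dependent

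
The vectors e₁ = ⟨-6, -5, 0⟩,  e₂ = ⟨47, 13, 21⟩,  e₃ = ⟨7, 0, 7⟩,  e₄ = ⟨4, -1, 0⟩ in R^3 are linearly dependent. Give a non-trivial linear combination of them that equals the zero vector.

Set up α₁e₁ + … + α₄e₄ = 0 and solve the homogeneous system.
A generator of the null space is (3, 1, -3, -2).

3e₁ + e₂ - 3e₃ - 2e₄ = 0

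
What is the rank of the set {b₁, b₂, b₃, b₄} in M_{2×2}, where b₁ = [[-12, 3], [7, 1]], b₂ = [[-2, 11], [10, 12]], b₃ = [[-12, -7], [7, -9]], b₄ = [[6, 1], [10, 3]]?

Pass to coordinate vectors with respect to the basis {E₁₁, E₁₂, E₂₁, E₂₂}.
Put the 4×4 matrix [b₁|b₂|b₃|b₄] into echelon form.
Exactly 4 pivots survive; hence the rank is 4.

4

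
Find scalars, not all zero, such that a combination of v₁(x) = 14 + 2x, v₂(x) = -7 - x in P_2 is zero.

v₁ + 2v₂ = 0

Take coordinates with respect to {1, x, x^2}.
Write the vectors as columns of a matrix and find a nonzero vector in its null space.
A generator of the null space is (1, 2).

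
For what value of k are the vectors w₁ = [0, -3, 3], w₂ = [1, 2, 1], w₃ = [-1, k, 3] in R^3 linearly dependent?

The set is linearly dependent precisely when det[w₁; w₂; w₃] = 0.
Cofactor expansion gives det = 3*k + 18.
Setting this to zero gives k = -6.

k = -6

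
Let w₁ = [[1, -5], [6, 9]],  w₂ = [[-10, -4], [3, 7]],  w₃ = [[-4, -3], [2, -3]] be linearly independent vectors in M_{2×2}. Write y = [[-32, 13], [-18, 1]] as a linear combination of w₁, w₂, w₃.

Work in coordinates with respect to the standard basis {E₁₁, E₁₂, E₂₁, E₂₂}.
Set up the augmented matrix [w₁ | w₂ | w₃ | y] and row-reduce.
Row-reducing the augmented matrix gives the unique coefficients (α₁, α₂, α₃) = (-4, 4, -3).

y = -4w₁ + 4w₂ - 3w₃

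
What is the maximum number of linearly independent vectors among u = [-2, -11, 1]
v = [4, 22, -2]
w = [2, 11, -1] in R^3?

1

Apply Gaussian elimination to the matrix whose rows are u, v, w.
There is 1 pivot column, so rank = 1.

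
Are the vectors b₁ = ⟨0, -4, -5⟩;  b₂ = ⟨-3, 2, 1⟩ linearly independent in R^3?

Row-reduce the matrix whose columns are b₁, b₂.
The reduction yields 2 nonzero rows, so the rank is 2.
Since rank = 2 (the number of vectors), the set is linearly independent.

linearly independent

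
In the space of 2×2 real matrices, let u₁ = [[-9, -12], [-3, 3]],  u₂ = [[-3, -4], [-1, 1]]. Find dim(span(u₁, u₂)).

Represent each element by its coordinate vector in ℝ⁴.
Put the 4×2 matrix [u₁|u₂] into echelon form.
There is 1 pivot column, so rank = 1.

dim = 1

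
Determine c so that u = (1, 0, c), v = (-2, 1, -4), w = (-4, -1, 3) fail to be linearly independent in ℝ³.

c = 1/6

The vectors are dependent exactly when the determinant of the matrix with rows u, v, w vanishes.
Expanding, det = 6*c - 1.
Solving 6*c - 1 = 0 yields c = 1/6.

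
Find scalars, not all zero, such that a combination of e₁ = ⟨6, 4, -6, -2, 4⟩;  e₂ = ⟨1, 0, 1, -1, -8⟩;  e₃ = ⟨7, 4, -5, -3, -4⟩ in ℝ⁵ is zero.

e₁ + e₂ - e₃ = 0

Set up α₁e₁ + … + α₃e₃ = 0 and solve the homogeneous system.
One solution (up to scaling) is (1, 1, -1).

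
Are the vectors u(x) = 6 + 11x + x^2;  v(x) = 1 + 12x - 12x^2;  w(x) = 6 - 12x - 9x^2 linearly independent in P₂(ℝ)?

Take coordinates with respect to the standard basis {1, x, x^2}.
Place the vectors as rows of a 3×3 matrix and reduce to echelon form.
The reduction yields 3 nonzero rows, so the rank is 3.
Since rank = 3 (the number of vectors), the set is linearly independent.

linearly independent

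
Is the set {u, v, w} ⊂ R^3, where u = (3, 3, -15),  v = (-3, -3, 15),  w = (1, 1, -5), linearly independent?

One vector is a scalar multiple of another, so the set is dependent.

linearly dependent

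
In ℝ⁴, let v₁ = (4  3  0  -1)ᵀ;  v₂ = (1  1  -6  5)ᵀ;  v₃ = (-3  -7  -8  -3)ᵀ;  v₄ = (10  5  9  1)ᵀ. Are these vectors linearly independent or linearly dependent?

Row-reduce the matrix whose columns are v₁, v₂, v₃, v₄.
The reduction yields 4 nonzero rows, so the rank is 4.
Since rank = 4 (the number of vectors), the set is linearly independent.

linearly independent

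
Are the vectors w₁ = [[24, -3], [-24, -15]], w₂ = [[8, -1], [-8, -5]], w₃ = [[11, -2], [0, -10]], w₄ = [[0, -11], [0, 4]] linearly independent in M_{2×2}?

linearly dependent

Write each element as a coordinate vector in ℝ⁴ using {E₁₁, E₁₂, E₂₁, E₂₂}.
One vector is a scalar multiple of another, so the set is dependent.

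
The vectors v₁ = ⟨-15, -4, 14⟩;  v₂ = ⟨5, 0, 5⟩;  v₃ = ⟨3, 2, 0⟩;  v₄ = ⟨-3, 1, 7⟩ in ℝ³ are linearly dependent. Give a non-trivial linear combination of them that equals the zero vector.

Write the vectors as columns of a matrix and find a nonzero vector in its null space.
A generator of the null space is (1, 0, 3, -2).

v₁ + 3v₃ - 2v₄ = 0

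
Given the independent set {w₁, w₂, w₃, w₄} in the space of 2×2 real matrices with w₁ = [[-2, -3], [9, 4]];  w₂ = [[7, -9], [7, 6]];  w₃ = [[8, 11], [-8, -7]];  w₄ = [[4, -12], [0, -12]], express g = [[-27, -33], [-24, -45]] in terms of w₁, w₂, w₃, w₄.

Identify each element with its coordinate vector in ℝ⁴ via {E₁₁, E₁₂, E₂₁, E₂₂}.
Solve the system with w₁, w₂, w₃, w₄ as columns and g as the right-hand side.
Row-reducing the augmented matrix gives the unique coefficients (a₁, …, a₄) = (-3, -3, -3, 3).

g = -3w₁ - 3w₂ - 3w₃ + 3w₄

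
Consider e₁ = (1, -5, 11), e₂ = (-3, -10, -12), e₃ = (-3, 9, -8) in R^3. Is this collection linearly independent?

linearly independent

Place the vectors as rows of a 3×3 matrix and reduce to echelon form.
The reduction yields 3 nonzero rows, so the rank is 3.
Since rank = 3 (the number of vectors), the set is linearly independent.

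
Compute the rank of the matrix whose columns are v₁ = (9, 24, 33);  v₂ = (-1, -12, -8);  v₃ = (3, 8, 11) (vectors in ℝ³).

Apply Gaussian elimination to the matrix whose rows are v₁, v₂, v₃.
The echelon form has 2 nonzero rows, so the rank is 2.

rank 2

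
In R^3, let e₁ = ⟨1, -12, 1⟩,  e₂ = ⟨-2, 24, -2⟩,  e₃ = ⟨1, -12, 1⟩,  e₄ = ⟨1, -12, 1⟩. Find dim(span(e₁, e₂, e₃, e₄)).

Put the 3×4 matrix [e₁|e₂|e₃|e₄] into echelon form.
Exactly 1 pivot survives; hence the rank is 1.
(With 4 elements in a 3-dimensional space the rank is at most 3.)

1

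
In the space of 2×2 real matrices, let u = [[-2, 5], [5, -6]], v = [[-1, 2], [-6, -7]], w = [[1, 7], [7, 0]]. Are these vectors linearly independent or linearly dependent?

linearly independent

Write each element as a coordinate vector in ℝ⁴ using {E₁₁, E₁₂, E₂₁, E₂₂}.
Place the vectors as rows of a 3×4 matrix and reduce to echelon form.
The reduction yields 3 nonzero rows, so the rank is 3.
Since rank = 3 (the number of vectors), the set is linearly independent.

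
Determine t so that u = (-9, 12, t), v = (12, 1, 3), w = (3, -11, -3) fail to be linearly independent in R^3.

Place the vectors as rows of a 3×3 matrix; dependence ⇔ determinant zero.
The determinant works out to 270 - 135*t.
This vanishes exactly when t = 2.

t = 2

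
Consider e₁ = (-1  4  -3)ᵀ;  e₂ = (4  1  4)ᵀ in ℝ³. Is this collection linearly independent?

Place the vectors as rows of a 2×3 matrix and reduce to echelon form.
The reduction yields 2 nonzero rows, so the rank is 2.
Since rank = 2 (the number of vectors), the set is linearly independent.

linearly independent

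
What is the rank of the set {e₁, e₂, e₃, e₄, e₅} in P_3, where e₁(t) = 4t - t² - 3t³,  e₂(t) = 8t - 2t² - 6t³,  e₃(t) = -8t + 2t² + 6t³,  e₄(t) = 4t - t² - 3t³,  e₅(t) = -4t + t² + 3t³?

1

Represent each element by its coordinate vector in ℝ⁴.
Form the matrix with e₁, e₂, e₃, e₄, e₅ as columns and reduce.
Reduction leaves 1 leading entry, giving rank 1.
(With 5 elements in a 4-dimensional space the rank is at most 4.)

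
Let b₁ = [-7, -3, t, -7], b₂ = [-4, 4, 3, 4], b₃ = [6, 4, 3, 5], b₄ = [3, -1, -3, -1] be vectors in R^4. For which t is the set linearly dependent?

t = -36

Place the vectors as rows of a 4×4 matrix; dependence ⇔ determinant zero.
Cofactor expansion gives det = 8*t + 288.
Solving 8*t + 288 = 0 yields t = -36.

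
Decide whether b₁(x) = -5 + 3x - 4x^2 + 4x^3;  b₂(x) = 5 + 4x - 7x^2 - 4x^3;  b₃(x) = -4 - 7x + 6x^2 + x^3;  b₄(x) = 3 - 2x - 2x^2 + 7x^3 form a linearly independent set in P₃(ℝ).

Write each element as a coordinate vector in ℝ⁴ using {1, x, …, x^3}.
The matrix [b₁|b₂|b₃|b₄] has determinant 2196.
A nonzero determinant means the columns are linearly independent.

linearly independent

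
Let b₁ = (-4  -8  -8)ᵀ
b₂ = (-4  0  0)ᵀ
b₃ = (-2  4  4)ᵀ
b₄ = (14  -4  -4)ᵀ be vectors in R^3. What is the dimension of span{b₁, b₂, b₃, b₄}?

Put the 3×4 matrix [b₁|b₂|b₃|b₄] into echelon form.
The echelon form has 2 nonzero rows, so the rank is 2.
(With 4 elements in a 3-dimensional space the rank is at most 3.)

dim = 2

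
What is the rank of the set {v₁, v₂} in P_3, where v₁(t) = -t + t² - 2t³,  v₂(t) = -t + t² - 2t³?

rank 1

Represent each element by its coordinate vector in ℝ⁴.
Put the 4×2 matrix [v₁|v₂] into echelon form.
Exactly 1 pivot survives; hence the rank is 1.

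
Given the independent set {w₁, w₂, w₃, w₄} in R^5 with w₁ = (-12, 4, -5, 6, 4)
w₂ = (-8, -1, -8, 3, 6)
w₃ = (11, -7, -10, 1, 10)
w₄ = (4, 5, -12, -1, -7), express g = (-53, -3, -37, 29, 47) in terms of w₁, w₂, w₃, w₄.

g = 3w₁ + 3w₂ + w₃ - w₄

Since w₁, w₂, w₃, w₄ are independent, the coefficients expressing g are uniquely determined by a linear system.
The system has the unique solution (a₁, …, a₄) = (3, 3, 1, -1).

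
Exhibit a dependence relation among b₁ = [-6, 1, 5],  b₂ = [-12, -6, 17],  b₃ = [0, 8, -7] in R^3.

Solve the homogeneous system with b₁, b₂, b₃ as columns by row-reducing the coefficient matrix.
One solution (up to scaling) is (2, -1, -1).

2b₁ - b₂ - b₃ = 0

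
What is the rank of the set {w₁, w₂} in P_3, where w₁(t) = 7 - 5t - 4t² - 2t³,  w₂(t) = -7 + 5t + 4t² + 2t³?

1

Represent each element by its coordinate vector in ℝ⁴.
Form the matrix with w₁, w₂ as columns and reduce.
There is 1 pivot column, so rank = 1.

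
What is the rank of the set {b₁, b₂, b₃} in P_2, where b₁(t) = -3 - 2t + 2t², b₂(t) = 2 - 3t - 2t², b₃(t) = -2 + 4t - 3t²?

rank 3

Represent each element by its coordinate vector in ℝ³.
Form the matrix with b₁, b₂, b₃ as columns and reduce.
The echelon form has 3 nonzero rows, so the rank is 3.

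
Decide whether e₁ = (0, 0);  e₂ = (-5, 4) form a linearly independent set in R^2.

linearly dependent

One of the vectors is the zero vector, so the set is linearly dependent.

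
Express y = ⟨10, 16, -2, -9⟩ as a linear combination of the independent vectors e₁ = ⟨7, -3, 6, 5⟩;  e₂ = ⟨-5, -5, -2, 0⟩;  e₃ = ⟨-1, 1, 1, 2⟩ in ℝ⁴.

y = -e₁ - 3e₂ - 2e₃

Write y = α₁e₁ + … + α₃e₃ and equate components.
Row-reducing the augmented matrix gives the unique coefficients (α₁, α₂, α₃) = (-1, -3, -2).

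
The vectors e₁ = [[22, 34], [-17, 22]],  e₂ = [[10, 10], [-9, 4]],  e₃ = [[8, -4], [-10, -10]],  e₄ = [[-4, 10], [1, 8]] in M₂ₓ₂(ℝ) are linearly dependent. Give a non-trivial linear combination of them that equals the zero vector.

e₁ - 3e₂ + e₃ = 0

Write each element as a vector in ℝ⁴ using {E₁₁, E₁₂, E₂₁, E₂₂}.
Set up α₁e₁ + … + α₄e₄ = 0 and solve the homogeneous system.
The free variable yields coefficients (1, -3, 1, 0) (any nonzero multiple also works).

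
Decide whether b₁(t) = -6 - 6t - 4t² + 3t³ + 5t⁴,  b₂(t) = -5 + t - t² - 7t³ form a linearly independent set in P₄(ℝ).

linearly independent

Write each element as a coordinate vector in ℝ⁵ using {1, t, …, t⁴}.
Row-reduce the matrix whose columns are b₁, b₂.
The reduction yields 2 nonzero rows, so the rank is 2.
Since rank = 2 (the number of vectors), the set is linearly independent.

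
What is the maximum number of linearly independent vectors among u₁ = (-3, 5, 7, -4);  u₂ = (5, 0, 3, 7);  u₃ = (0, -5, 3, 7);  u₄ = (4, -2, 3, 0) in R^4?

4

Apply Gaussian elimination to the matrix whose rows are u₁, u₂, u₃, u₄.
Exactly 4 pivots survive; hence the rank is 4.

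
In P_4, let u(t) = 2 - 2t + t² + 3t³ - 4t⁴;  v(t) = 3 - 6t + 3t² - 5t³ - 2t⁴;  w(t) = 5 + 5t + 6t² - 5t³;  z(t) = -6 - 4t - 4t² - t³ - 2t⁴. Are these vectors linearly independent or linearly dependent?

Take coordinates with respect to the standard basis {1, t, …, t⁴}.
Row-reduce the matrix whose columns are u, v, w, z.
The reduction yields 4 nonzero rows, so the rank is 4.
Since rank = 4 (the number of vectors), the set is linearly independent.

linearly independent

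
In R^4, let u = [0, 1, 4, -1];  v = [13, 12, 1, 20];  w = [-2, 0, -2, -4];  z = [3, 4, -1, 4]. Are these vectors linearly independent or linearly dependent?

Row-reduce the matrix whose columns are u, v, w, z.
The reduction yields 3 nonzero rows, so the rank is 3.
Since rank 3 < 4, the set is linearly dependent.

linearly dependent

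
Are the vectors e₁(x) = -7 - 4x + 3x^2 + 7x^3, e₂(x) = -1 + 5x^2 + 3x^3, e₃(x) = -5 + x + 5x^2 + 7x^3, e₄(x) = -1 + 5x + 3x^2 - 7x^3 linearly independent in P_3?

Write each element as a coordinate vector in ℝ⁴ using {1, x, …, x^3}.
Row-reduce the matrix whose columns are e₁, e₂, e₃, e₄.
The reduction yields 4 nonzero rows, so the rank is 4.
Since rank = 4 (the number of vectors), the set is linearly independent.

linearly independent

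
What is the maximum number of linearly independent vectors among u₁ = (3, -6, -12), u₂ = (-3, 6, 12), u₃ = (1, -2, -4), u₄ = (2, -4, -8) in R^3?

1

Row-reduce the 4×3 matrix with these as rows.
The echelon form has 1 nonzero row, so the rank is 1.
(With 4 elements in a 3-dimensional space the rank is at most 3.)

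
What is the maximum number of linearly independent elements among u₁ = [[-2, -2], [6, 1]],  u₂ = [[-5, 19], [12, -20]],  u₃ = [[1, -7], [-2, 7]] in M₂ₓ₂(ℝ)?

Use coordinates relative to {E₁₁, E₁₂, E₂₁, E₂₂}.
Form the matrix with u₁, u₂, u₃ as columns and reduce.
Reduction leaves 2 leading entries, giving rank 2.

2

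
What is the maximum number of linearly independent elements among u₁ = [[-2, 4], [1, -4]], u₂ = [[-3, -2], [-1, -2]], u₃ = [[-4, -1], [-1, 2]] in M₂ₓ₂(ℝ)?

3

Use coordinates relative to {E₁₁, E₁₂, E₂₁, E₂₂}.
Apply Gaussian elimination to the matrix whose rows are u₁, u₂, u₃.
Reduction leaves 3 leading entries, giving rank 3.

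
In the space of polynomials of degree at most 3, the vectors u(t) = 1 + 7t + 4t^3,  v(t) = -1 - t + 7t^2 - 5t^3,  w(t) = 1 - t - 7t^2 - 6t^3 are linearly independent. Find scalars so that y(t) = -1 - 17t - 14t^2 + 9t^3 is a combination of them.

y = -3u - 3v - w

Identify each element with its coordinate vector in ℝ⁴ via {1, t, …, t^3}.
Write y = c₁u + … + c₃w and equate components.
Back-substitution yields (c₁, c₂, c₃) = (-3, -3, -1).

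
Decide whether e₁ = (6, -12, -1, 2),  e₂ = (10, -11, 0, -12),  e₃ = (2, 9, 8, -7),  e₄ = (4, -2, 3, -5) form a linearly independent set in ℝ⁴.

Row-reduce the matrix whose columns are e₁, e₂, e₃, e₄.
The reduction yields 4 nonzero rows, so the rank is 4.
Since rank = 4 (the number of vectors), the set is linearly independent.

linearly independent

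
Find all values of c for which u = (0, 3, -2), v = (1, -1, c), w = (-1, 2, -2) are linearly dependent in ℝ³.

Place the vectors as rows of a 3×3 matrix; dependence ⇔ determinant zero.
Expanding, det = 4 - 3*c.
Solving 4 - 3*c = 0 yields c = 4/3.

c = 4/3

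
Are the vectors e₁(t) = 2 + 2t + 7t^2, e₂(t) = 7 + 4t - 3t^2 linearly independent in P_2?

Write each element as a coordinate vector in ℝ³ using {1, t, t^2}.
Row-reduce the matrix whose columns are e₁, e₂.
The reduction yields 2 nonzero rows, so the rank is 2.
Since rank = 2 (the number of vectors), the set is linearly independent.

linearly independent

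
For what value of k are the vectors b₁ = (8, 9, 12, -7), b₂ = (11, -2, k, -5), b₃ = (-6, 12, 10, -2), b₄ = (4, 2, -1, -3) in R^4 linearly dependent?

The vectors are dependent exactly when the determinant of the matrix with rows b₁, b₂, b₃, b₄ vanishes.
Cofactor expansion gives det = 70*k + 490.
This vanishes exactly when k = -7.

k = -7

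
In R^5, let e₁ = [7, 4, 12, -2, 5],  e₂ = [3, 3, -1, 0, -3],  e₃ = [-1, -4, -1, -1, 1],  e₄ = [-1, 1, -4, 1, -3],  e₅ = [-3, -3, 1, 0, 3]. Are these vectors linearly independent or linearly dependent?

The matrix [e₁|e₂|e₃|e₄|e₅] has determinant 0.
A zero determinant means the columns are linearly dependent.
Indeed e₁ - e₂ + e₃ + 3e₄ = 0.

linearly dependent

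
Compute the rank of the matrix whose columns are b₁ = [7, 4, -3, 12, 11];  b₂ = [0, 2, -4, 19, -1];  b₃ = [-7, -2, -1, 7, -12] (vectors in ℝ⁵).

rank 2

Put the 5×3 matrix [b₁|b₂|b₃] into echelon form.
Exactly 2 pivots survive; hence the rank is 2.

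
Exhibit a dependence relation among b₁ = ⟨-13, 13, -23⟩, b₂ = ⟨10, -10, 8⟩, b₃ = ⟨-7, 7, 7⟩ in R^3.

b₁ + 2b₂ + b₃ = 0

Set up α₁b₁ + … + α₃b₃ = 0 and solve the homogeneous system.
A generator of the null space is (1, 2, 1).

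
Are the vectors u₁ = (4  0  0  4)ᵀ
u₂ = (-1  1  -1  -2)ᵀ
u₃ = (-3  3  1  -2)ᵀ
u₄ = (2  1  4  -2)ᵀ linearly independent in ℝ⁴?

linearly independent

Place the vectors as rows of a 4×4 matrix and reduce to echelon form.
The reduction yields 4 nonzero rows, so the rank is 4.
Since rank = 4 (the number of vectors), the set is linearly independent.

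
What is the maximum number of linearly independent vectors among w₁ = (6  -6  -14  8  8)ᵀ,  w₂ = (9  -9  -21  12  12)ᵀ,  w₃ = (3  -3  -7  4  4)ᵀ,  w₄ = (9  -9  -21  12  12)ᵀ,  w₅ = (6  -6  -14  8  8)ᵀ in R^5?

1

Apply Gaussian elimination to the matrix whose rows are w₁, w₂, w₃, w₄, w₅.
The echelon form has 1 nonzero row, so the rank is 1.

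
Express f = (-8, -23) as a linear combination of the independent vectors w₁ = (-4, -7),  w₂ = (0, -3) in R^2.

Solve the system with w₁, w₂ as columns and f as the right-hand side.
The system has the unique solution (c₁, c₂) = (2, 3).

f = 2w₁ + 3w₂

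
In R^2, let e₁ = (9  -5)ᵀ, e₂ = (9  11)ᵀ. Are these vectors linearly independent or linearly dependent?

linearly independent

Row-reduce the matrix whose columns are e₁, e₂.
The reduction yields 2 nonzero rows, so the rank is 2.
Since rank = 2 (the number of vectors), the set is linearly independent.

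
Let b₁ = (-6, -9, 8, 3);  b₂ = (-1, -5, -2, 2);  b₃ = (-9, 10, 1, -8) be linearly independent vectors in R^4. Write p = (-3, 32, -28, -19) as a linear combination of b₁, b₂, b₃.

Since b₁, b₂, b₃ are independent, the coefficients expressing p are uniquely determined by a linear system.
The system has the unique solution (c₁, c₂, c₃) = (-3, 3, 2).

p = -3b₁ + 3b₂ + 2b₃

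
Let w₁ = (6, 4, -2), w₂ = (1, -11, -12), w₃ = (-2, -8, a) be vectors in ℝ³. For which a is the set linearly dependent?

a = -6

Place the vectors as rows of a 3×3 matrix; dependence ⇔ determinant zero.
Expanding, det = -70*a - 420.
Solving -70*a - 420 = 0 yields a = -6.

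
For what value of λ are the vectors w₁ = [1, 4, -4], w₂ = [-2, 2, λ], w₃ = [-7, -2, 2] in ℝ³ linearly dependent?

Place the vectors as rows of a 3×3 matrix; dependence ⇔ determinant zero.
The determinant works out to -26*λ - 52.
This vanishes exactly when λ = -2.

λ = -2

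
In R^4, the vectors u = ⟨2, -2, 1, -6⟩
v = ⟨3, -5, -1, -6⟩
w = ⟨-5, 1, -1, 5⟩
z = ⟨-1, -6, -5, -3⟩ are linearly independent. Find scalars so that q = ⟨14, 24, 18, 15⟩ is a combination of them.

q = -4u + v - 3w - 4z

Solve the system with u, v, w, z as columns and q as the right-hand side.
Back-substitution yields (a₁, …, a₄) = (-4, 1, -3, -4).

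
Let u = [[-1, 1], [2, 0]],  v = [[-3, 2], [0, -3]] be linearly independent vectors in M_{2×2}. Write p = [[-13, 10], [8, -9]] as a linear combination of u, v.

Identify each element with its coordinate vector in ℝ⁴ via {E₁₁, E₁₂, E₂₁, E₂₂}.
Write p = c₁u + c₂v and equate components.
The system has the unique solution (c₁, c₂) = (4, 3).

p = 4u + 3v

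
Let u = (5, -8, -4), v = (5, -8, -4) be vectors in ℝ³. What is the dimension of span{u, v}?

1

Row-reduce the 2×3 matrix with these as rows.
Reduction leaves 1 leading entry, giving rank 1.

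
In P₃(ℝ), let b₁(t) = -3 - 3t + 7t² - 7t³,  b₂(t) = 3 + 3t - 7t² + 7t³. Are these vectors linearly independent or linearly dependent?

Write each element as a coordinate vector in ℝ⁴ using {1, t, …, t³}.
Row-reduce the matrix whose columns are b₁, b₂.
The reduction yields 1 nonzero row, so the rank is 1.
Since rank 1 < 2, the set is linearly dependent.

linearly dependent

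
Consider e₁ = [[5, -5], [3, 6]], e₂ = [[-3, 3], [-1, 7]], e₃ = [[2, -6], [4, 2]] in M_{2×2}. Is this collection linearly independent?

linearly independent

Write each element as a coordinate vector in ℝ⁴ using {E₁₁, E₁₂, E₂₁, E₂₂}.
Row-reduce the matrix whose columns are e₁, e₂, e₃.
The reduction yields 3 nonzero rows, so the rank is 3.
Since rank = 3 (the number of vectors), the set is linearly independent.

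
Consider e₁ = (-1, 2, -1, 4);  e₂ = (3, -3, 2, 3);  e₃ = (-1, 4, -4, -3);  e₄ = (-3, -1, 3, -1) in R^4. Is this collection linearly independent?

linearly independent

Form the 4×4 matrix with these as columns; its determinant is -33.
A nonzero determinant means the columns are linearly independent.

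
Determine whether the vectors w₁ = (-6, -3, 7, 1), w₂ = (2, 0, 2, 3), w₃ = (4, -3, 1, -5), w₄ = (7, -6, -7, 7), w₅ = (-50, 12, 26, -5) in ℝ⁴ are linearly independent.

There are 5 vectors in a 4-dimensional space, so they cannot be linearly independent.

linearly dependent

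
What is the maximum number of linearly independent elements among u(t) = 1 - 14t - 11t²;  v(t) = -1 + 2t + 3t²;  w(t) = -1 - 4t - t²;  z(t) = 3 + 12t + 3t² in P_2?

2

Pass to coordinate vectors with respect to the basis {1, t, t²}.
Form the matrix with u, v, w, z as columns and reduce.
Exactly 2 pivots survive; hence the rank is 2.
(With 4 elements in a 3-dimensional space the rank is at most 3.)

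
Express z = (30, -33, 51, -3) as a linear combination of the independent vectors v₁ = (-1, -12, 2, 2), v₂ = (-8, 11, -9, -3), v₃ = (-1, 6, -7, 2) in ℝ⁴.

Write z = c₁v₁ + … + c₃v₃ and equate components.
Back-substitution yields (c₁, c₂, c₃) = (-2, -3, -4).

z = -2v₁ - 3v₂ - 4v₃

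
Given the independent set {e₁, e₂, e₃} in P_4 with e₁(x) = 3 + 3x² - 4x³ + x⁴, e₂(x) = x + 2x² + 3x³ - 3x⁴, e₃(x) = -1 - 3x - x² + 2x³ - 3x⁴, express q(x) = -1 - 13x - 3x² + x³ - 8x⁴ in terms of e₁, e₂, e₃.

q = e₁ - e₂ + 4e₃

Work in coordinates with respect to the standard basis {1, x, …, x⁴}.
Set up the augmented matrix [e₁ | e₂ | e₃ | q] and row-reduce.
Row-reducing the augmented matrix gives the unique coefficients (α₁, α₂, α₃) = (1, -1, 4).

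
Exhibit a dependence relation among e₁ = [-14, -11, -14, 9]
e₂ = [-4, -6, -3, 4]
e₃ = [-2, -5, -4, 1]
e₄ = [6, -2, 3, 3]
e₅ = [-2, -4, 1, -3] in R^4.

e₁ - 2e₂ - e₃ + e₄ + e₅ = 0

Solve the homogeneous system with e₁, e₂, e₃, e₄, e₅ as columns by row-reducing the coefficient matrix.
A generator of the null space is (1, -2, -1, 1, 1).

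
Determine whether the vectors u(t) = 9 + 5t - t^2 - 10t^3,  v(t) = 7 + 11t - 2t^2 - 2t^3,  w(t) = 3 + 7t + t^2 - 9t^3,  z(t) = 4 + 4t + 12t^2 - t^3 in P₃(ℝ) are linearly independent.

Take coordinates with respect to the standard basis {1, t, …, t^3}.
The matrix [u|v|w|z] has determinant 8448.
A nonzero determinant means the columns are linearly independent.

linearly independent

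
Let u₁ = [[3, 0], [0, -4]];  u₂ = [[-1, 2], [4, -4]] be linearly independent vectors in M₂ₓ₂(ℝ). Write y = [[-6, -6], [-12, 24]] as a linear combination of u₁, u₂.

y = -3u₁ - 3u₂

Identify each element with its coordinate vector in ℝ⁴ via {E₁₁, E₁₂, E₂₁, E₂₂}.
Solve the system with u₁, u₂ as columns and y as the right-hand side.
Row-reducing the augmented matrix gives the unique coefficients (c₁, c₂) = (-3, -3).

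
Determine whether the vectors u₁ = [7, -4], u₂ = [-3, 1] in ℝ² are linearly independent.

The matrix [u₁|u₂] has determinant -5.
A nonzero determinant means the columns are linearly independent.

linearly independent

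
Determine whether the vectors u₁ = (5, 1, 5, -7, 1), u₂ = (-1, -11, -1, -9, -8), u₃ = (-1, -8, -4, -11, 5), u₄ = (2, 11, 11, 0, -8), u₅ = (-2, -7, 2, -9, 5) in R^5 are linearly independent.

linearly independent

Row-reduce the matrix whose columns are u₁, u₂, u₃, u₄, u₅.
The reduction yields 5 nonzero rows, so the rank is 5.
Since rank = 5 (the number of vectors), the set is linearly independent.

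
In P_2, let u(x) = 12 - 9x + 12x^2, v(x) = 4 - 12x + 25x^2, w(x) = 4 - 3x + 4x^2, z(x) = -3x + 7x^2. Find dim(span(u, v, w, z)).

2

Use coordinates relative to {1, x, x^2}.
Row-reduce the 4×3 matrix with these as rows.
Exactly 2 pivots survive; hence the rank is 2.
(With 4 elements in a 3-dimensional space the rank is at most 3.)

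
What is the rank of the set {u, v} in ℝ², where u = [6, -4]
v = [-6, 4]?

rank 1

Row-reduce the 2×2 matrix with these as rows.
There is 1 pivot column, so rank = 1.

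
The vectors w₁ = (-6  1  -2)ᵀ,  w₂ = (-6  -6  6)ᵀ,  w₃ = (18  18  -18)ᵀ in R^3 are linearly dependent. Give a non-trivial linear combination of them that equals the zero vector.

3w₂ + w₃ = 0

Write the vectors as columns of a matrix and find a nonzero vector in its null space.
The free variable yields coefficients (0, 3, 1) (any nonzero multiple also works).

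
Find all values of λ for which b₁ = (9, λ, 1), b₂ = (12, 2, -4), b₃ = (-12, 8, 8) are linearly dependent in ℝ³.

λ = 23/2

The set is linearly dependent precisely when det[b₁; b₂; b₃] = 0.
Cofactor expansion gives det = 552 - 48*λ.
This vanishes exactly when λ = 23/2.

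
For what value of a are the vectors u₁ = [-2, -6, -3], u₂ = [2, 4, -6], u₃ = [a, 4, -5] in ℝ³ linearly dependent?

The set is linearly dependent precisely when det[u₁; u₂; u₃] = 0.
The determinant works out to 48*a - 92.
Setting this to zero gives a = 23/12.

a = 23/12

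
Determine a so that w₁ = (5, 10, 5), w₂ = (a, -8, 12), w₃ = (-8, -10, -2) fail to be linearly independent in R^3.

a = -20

The set is linearly dependent precisely when det[w₁; w₂; w₃] = 0.
The determinant works out to -30*a - 600.
Solving -30*a - 600 = 0 yields a = -20.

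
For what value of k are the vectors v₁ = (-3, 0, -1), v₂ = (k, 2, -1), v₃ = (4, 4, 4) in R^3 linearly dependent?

k = -7

Dependence holds iff the 3×3 matrix [v₁ v₂ v₃] is singular.
Expanding, det = -4*k - 28.
Solving -4*k - 28 = 0 yields k = -7.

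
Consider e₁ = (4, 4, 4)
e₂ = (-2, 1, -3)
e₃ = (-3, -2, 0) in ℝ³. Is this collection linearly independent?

linearly independent

Row-reduce the matrix whose columns are e₁, e₂, e₃.
The reduction yields 3 nonzero rows, so the rank is 3.
Since rank = 3 (the number of vectors), the set is linearly independent.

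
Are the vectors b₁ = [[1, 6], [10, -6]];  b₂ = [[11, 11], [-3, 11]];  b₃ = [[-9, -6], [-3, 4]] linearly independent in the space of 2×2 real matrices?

Take coordinates with respect to the standard basis {E₁₁, E₁₂, E₂₁, E₂₂}.
Row-reduce the matrix whose columns are b₁, b₂, b₃.
The reduction yields 3 nonzero rows, so the rank is 3.
Since rank = 3 (the number of vectors), the set is linearly independent.

linearly independent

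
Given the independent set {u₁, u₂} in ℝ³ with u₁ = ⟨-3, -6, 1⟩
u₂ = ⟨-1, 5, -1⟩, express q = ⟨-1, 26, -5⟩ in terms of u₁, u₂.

q = -u₁ + 4u₂

Solve the system with u₁, u₂ as columns and q as the right-hand side.
Row-reducing the augmented matrix gives the unique coefficients (a₁, a₂) = (-1, 4).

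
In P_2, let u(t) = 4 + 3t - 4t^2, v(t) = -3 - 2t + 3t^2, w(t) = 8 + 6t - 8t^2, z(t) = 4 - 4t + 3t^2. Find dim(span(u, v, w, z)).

3

Use coordinates relative to {1, t, t^2}.
Row-reduce the 4×3 matrix with these as rows.
Reduction leaves 3 leading entries, giving rank 3.
(With 4 elements in a 3-dimensional space the rank is at most 3.)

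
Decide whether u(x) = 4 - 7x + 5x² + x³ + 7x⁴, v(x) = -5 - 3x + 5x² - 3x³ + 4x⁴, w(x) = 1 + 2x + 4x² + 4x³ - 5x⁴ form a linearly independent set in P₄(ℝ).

linearly independent

Write each element as a coordinate vector in ℝ⁵ using {1, x, …, x⁴}.
Row-reduce the matrix whose columns are u, v, w.
The reduction yields 3 nonzero rows, so the rank is 3.
Since rank = 3 (the number of vectors), the set is linearly independent.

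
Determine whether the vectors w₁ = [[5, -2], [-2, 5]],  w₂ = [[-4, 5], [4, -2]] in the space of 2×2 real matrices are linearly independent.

linearly independent

Take coordinates with respect to the standard basis {E₁₁, E₁₂, E₂₁, E₂₂}.
Row-reduce the matrix whose columns are w₁, w₂.
The reduction yields 2 nonzero rows, so the rank is 2.
Since rank = 2 (the number of vectors), the set is linearly independent.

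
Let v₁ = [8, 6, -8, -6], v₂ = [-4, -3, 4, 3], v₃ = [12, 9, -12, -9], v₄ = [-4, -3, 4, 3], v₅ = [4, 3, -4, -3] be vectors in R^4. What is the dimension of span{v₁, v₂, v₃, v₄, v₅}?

Row-reduce the 5×4 matrix with these as rows.
The echelon form has 1 nonzero row, so the rank is 1.
(With 5 elements in a 4-dimensional space the rank is at most 4.)

dim = 1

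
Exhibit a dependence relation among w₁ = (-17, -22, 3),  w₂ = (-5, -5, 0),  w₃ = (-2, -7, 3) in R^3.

Solve the homogeneous system with w₁, w₂, w₃ as columns by row-reducing the coefficient matrix.
A generator of the null space is (1, -3, -1).

w₁ - 3w₂ - w₃ = 0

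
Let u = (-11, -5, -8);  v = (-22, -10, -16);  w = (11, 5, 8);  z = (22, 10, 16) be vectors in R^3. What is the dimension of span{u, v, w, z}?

dim = 1

Form the matrix with u, v, w, z as columns and reduce.
Exactly 1 pivot survives; hence the rank is 1.
(With 4 elements in a 3-dimensional space the rank is at most 3.)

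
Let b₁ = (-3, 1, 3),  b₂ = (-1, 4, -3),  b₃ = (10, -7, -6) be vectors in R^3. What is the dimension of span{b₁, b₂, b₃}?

dim = 2

Form the matrix with b₁, b₂, b₃ as columns and reduce.
Reduction leaves 2 leading entries, giving rank 2.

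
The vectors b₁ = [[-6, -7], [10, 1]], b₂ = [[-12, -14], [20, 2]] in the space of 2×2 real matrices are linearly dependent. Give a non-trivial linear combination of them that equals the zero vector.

2b₁ - b₂ = 0

Write each element as a vector in ℝ⁴ using {E₁₁, E₁₂, E₂₁, E₂₂}.
Set up α₁b₁ + α₂b₂ = 0 and solve the homogeneous system.
A generator of the null space is (2, -1).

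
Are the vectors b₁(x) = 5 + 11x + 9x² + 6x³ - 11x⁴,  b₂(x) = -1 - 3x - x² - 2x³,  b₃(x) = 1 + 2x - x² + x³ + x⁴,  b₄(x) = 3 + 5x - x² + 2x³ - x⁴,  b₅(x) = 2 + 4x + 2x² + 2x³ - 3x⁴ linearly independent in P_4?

linearly dependent

Write each element as a coordinate vector in ℝ⁵ using {1, x, …, x⁴}.
Form the 5×5 matrix with these as columns; its determinant is 0.
A zero determinant means the columns are linearly dependent.
Indeed b₁ + 4b₂ + 8b₃ - 3b₄ = 0.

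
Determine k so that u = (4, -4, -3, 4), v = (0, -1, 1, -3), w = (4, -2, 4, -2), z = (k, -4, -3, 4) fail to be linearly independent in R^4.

The set is linearly dependent precisely when det[u; v; w; z] = 0.
Expanding, det = 60*k - 240.
Setting this to zero gives k = 4.

k = 4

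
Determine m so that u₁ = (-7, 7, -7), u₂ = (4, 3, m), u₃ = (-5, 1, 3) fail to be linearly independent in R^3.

The set is linearly dependent precisely when det[u₁; u₂; u₃] = 0.
Cofactor expansion gives det = -28*m - 280.
This vanishes exactly when m = -10.

m = -10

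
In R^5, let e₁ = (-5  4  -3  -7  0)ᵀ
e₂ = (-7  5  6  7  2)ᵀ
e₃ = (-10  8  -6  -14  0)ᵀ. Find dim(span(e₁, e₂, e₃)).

2

Row-reduce the 3×5 matrix with these as rows.
The echelon form has 2 nonzero rows, so the rank is 2.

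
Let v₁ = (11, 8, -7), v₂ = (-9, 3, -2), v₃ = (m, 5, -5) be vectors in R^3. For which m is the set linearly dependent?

m = 20

The vectors are dependent exactly when the determinant of the matrix with rows v₁, v₂, v₃ vanishes.
Cofactor expansion gives det = 5*m - 100.
Solving 5*m - 100 = 0 yields m = 20.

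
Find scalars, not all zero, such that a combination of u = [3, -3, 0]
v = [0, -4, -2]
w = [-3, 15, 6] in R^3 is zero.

u + 3v + w = 0

Solve the homogeneous system with u, v, w as columns by row-reducing the coefficient matrix.
One solution (up to scaling) is (1, 3, 1).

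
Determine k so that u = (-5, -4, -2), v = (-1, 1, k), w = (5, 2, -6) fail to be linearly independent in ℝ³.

k = 34/5

Place the vectors as rows of a 3×3 matrix; dependence ⇔ determinant zero.
The determinant works out to 68 - 10*k.
Solving 68 - 10*k = 0 yields k = 34/5.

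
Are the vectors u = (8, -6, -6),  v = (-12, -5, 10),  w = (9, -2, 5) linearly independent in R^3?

linearly independent

Row-reduce the matrix whose columns are u, v, w.
The reduction yields 3 nonzero rows, so the rank is 3.
Since rank = 3 (the number of vectors), the set is linearly independent.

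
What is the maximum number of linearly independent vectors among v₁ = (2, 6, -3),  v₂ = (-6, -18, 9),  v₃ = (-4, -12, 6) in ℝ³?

1

Row-reduce the 3×3 matrix with these as rows.
Reduction leaves 1 leading entry, giving rank 1.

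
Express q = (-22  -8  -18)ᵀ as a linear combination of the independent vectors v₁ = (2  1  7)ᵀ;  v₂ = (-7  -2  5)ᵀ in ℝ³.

q = -4v₁ + 2v₂

Since v₁, v₂ are independent, the coefficients expressing q are uniquely determined by a linear system.
Row-reducing the augmented matrix gives the unique coefficients (a₁, a₂) = (-4, 2).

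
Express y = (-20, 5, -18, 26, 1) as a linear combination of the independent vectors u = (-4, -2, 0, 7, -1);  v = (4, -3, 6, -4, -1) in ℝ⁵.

Write y = c₁u + c₂v and equate components.
The system has the unique solution (c₁, c₂) = (2, -3).

y = 2u - 3v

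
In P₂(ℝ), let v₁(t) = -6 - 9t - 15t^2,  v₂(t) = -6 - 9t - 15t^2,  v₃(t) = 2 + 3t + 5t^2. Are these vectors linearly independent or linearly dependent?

linearly dependent

Write each element as a coordinate vector in ℝ³ using {1, t, t^2}.
The matrix [v₁|v₂|v₃] has determinant 0.
A zero determinant means the columns are linearly dependent.
Indeed v₁ - v₂ = 0.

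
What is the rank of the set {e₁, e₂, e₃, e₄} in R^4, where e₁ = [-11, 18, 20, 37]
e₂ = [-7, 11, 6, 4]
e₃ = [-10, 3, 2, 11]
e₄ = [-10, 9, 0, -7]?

3

Row-reduce the 4×4 matrix with these as rows.
There are 3 pivot columns, so rank = 3.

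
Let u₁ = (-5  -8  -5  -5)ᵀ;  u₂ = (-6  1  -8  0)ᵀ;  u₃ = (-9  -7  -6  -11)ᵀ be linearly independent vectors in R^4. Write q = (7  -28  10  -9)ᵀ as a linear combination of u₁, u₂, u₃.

q = 4u₁ - 3u₂ - u₃

Set up the augmented matrix [u₁ | u₂ | u₃ | q] and row-reduce.
Back-substitution yields (a₁, a₂, a₃) = (4, -3, -1).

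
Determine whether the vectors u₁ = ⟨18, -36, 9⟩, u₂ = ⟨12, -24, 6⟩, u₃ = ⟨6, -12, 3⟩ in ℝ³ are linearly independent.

linearly dependent

Form the 3×3 matrix with these as columns; its determinant is 0.
A zero determinant means the columns are linearly dependent.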